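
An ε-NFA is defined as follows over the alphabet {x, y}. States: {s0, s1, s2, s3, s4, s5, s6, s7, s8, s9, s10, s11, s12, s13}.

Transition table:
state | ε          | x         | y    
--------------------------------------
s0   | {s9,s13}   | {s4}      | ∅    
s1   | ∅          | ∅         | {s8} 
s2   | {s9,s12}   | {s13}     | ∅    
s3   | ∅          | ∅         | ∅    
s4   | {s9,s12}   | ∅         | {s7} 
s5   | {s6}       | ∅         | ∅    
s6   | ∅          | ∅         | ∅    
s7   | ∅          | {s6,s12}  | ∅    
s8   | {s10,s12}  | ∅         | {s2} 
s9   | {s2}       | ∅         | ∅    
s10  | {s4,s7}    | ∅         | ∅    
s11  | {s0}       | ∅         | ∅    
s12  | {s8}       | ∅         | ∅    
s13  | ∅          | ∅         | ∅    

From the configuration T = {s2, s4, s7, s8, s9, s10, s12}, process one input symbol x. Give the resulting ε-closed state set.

s2 on x → {s13}.
s7 on x → {s6, s12}.
No x-transition from s4, s8, s9, s10, s12.
Union after reading x: {s6, s12, s13}.
Now take the ε-closure:
From s12 via ε: add s8.
From s8 via ε: add s10.
From s10 via ε: add s4, s7.
From s4 via ε: add s9.
From s9 via ε: add s2.
No new states can be added; the closed set is {s2, s4, s6, s7, s8, s9, s10, s12, s13}.

{s2, s4, s6, s7, s8, s9, s10, s12, s13}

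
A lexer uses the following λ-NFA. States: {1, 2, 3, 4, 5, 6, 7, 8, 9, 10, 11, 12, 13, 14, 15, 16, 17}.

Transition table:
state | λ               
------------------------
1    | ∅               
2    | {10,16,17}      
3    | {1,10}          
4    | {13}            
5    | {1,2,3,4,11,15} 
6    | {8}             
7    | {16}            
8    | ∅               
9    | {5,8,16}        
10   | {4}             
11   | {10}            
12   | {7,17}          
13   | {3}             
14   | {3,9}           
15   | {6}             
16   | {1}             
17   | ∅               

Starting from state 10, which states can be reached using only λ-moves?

{1, 3, 4, 10, 13}

Start with {10}.
From 10 via λ: add 4.
From 4 via λ: add 13.
From 13 via λ: add 3.
From 3 via λ: add 1.
No new states can be added; the closed set is {1, 3, 4, 10, 13}.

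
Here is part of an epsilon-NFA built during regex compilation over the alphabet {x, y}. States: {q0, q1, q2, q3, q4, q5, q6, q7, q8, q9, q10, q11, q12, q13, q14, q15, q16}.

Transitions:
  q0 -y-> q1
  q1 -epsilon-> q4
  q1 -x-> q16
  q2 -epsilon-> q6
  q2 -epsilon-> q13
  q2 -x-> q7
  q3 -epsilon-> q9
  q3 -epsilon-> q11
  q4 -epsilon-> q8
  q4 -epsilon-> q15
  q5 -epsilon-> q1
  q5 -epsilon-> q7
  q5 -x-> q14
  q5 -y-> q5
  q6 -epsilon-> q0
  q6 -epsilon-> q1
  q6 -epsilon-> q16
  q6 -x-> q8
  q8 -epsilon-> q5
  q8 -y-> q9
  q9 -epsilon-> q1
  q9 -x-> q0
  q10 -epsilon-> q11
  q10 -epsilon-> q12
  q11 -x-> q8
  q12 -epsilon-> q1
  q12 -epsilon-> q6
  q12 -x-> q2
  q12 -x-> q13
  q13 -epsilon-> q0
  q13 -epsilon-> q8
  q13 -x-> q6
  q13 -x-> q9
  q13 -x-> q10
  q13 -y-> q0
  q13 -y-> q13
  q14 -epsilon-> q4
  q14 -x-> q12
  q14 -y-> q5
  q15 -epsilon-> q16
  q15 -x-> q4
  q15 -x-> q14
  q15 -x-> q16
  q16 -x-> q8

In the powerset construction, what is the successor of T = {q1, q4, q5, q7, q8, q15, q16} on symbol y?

q5 on y → {q5}.
q8 on y → {q9}.
No y-transition from q1, q4, q7, q15, q16.
Union after reading y: {q5, q9}.
Now take the epsilon-closure:
From q5 via epsilon: add q1, q7.
From q1 via epsilon: add q4.
From q4 via epsilon: add q8, q15.
From q15 via epsilon: add q16.
No new states can be added; the closed set is {q1, q4, q5, q7, q8, q9, q15, q16}.

{q1, q4, q5, q7, q8, q9, q15, q16}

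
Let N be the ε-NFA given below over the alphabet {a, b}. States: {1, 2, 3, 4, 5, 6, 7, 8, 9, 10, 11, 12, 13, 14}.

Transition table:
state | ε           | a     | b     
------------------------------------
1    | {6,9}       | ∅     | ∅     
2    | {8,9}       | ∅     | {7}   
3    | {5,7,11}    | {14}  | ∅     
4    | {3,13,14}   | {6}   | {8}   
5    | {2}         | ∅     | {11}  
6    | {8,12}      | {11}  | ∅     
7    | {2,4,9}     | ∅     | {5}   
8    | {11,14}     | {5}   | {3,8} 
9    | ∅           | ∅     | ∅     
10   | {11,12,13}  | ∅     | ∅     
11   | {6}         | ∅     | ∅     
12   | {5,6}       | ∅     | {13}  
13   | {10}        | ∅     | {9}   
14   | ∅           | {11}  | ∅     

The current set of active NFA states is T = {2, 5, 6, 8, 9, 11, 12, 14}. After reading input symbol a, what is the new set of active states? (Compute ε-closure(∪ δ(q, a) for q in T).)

6 on a → {11}.
8 on a → {5}.
14 on a → {11}.
No a-transition from 2, 5, 9, 11, 12.
Union after reading a: {5, 11}.
Now take the ε-closure:
From 5 via ε: add 2.
From 11 via ε: add 6.
From 2 via ε: add 8, 9.
From 6 via ε: add 12.
From 8 via ε: add 14.
No new states can be added; the closed set is {2, 5, 6, 8, 9, 11, 12, 14}.

{2, 5, 6, 8, 9, 11, 12, 14}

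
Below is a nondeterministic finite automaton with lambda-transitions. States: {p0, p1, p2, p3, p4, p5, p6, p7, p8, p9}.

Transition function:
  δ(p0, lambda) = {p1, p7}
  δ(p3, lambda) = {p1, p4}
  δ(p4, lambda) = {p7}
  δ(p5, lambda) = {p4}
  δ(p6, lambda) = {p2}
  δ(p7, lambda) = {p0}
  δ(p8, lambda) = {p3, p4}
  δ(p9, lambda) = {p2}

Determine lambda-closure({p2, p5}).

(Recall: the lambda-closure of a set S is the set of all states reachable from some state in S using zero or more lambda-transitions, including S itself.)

Start with {p2, p5}.
From p5 via lambda: add p4.
From p4 via lambda: add p7.
From p7 via lambda: add p0.
From p0 via lambda: add p1.
No new states can be added; the closed set is {p0, p1, p2, p4, p5, p7}.

{p0, p1, p2, p4, p5, p7}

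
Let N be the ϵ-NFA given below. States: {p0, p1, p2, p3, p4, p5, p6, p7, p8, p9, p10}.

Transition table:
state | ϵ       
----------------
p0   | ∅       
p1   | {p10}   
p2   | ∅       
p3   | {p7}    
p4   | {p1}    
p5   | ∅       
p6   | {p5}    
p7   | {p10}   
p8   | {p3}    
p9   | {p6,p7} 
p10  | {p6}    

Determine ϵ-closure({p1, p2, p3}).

Start with {p1, p2, p3}.
From p1 via ϵ: add p10.
From p3 via ϵ: add p7.
From p10 via ϵ: add p6.
From p6 via ϵ: add p5.
No new states can be added; the closed set is {p1, p2, p3, p5, p6, p7, p10}.

{p1, p2, p3, p5, p6, p7, p10}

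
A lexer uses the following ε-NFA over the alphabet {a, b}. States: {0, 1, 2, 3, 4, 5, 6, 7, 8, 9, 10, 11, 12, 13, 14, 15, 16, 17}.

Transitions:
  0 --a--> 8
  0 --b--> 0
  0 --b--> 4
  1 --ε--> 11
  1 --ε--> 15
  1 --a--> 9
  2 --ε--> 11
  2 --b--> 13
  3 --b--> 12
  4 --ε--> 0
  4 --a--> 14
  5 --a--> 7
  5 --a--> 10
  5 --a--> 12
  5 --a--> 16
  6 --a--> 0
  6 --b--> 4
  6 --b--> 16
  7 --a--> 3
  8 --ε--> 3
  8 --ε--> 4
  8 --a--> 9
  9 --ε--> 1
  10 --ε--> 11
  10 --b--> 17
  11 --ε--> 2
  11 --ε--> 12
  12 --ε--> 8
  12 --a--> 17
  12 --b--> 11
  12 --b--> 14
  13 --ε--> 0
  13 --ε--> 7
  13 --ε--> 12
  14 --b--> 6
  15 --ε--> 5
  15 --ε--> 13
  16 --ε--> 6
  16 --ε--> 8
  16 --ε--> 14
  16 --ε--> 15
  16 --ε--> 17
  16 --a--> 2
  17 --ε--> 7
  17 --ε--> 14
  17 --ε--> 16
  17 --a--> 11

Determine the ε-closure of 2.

Start with {2}.
From 2 via ε: add 11.
From 11 via ε: add 12.
From 12 via ε: add 8.
From 8 via ε: add 3, 4.
From 4 via ε: add 0.
No new states can be added; the closed set is {0, 2, 3, 4, 8, 11, 12}.

{0, 2, 3, 4, 8, 11, 12}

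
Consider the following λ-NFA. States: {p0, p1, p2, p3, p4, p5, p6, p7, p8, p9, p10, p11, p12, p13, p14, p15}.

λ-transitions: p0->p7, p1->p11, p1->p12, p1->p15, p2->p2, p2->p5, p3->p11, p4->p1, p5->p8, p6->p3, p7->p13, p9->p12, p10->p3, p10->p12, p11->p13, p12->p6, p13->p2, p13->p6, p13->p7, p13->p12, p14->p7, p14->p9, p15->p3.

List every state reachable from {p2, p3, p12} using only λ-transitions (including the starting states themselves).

Start with {p2, p3, p12}.
From p2 via λ: add p5.
From p3 via λ: add p11.
From p12 via λ: add p6.
From p5 via λ: add p8.
From p11 via λ: add p13.
From p13 via λ: add p7.
No new states can be added; the closed set is {p2, p3, p5, p6, p7, p8, p11, p12, p13}.

{p2, p3, p5, p6, p7, p8, p11, p12, p13}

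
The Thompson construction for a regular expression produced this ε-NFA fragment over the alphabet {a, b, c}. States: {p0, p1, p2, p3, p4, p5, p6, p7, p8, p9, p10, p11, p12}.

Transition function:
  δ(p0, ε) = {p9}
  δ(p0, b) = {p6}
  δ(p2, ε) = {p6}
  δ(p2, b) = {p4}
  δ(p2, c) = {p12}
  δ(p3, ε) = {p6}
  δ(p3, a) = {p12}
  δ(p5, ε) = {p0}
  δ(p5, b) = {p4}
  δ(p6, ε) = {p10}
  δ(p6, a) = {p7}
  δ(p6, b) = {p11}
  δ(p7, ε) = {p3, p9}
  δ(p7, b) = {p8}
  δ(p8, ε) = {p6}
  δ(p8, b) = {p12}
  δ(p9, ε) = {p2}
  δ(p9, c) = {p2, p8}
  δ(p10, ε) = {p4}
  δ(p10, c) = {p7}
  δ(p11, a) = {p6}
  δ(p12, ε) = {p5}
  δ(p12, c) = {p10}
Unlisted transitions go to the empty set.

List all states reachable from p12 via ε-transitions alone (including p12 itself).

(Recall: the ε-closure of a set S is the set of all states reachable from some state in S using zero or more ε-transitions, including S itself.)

Start with {p12}.
From p12 via ε: add p5.
From p5 via ε: add p0.
From p0 via ε: add p9.
From p9 via ε: add p2.
From p2 via ε: add p6.
From p6 via ε: add p10.
From p10 via ε: add p4.
No new states can be added; the closed set is {p0, p2, p4, p5, p6, p9, p10, p12}.

{p0, p2, p4, p5, p6, p9, p10, p12}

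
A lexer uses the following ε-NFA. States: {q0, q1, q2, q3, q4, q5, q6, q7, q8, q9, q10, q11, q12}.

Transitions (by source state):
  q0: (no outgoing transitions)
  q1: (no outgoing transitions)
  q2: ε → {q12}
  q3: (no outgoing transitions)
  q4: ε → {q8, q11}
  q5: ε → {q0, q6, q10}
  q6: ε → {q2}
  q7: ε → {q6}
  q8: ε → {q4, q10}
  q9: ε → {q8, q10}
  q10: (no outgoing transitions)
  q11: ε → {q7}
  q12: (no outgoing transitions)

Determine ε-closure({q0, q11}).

Start with {q0, q11}.
From q11 via ε: add q7.
From q7 via ε: add q6.
From q6 via ε: add q2.
From q2 via ε: add q12.
No new states can be added; the closed set is {q0, q2, q6, q7, q11, q12}.

{q0, q2, q6, q7, q11, q12}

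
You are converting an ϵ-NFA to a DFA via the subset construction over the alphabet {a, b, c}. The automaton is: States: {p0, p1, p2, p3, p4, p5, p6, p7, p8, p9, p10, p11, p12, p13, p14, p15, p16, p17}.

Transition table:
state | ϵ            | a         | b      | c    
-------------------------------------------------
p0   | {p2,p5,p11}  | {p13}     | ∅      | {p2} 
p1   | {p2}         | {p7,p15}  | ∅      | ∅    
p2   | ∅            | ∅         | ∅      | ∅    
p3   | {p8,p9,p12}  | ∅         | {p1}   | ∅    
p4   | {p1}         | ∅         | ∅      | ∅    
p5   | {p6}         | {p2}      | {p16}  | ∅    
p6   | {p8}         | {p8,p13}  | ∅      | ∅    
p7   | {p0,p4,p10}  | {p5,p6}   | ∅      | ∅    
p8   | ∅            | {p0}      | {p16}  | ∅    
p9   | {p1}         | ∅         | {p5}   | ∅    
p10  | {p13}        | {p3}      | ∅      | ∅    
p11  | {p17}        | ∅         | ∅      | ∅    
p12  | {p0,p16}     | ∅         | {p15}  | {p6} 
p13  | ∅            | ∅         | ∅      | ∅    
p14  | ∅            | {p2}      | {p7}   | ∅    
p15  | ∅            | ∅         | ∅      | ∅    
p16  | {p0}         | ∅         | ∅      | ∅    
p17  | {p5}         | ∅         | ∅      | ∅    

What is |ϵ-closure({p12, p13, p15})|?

11

Start with {p12, p13, p15}.
From p12 via ϵ: add p0, p16.
From p0 via ϵ: add p2, p5, p11.
From p5 via ϵ: add p6.
From p11 via ϵ: add p17.
From p6 via ϵ: add p8.
ϵ-closure = {p0, p2, p5, p6, p8, p11, p12, p13, p15, p16, p17}, which has 11 states.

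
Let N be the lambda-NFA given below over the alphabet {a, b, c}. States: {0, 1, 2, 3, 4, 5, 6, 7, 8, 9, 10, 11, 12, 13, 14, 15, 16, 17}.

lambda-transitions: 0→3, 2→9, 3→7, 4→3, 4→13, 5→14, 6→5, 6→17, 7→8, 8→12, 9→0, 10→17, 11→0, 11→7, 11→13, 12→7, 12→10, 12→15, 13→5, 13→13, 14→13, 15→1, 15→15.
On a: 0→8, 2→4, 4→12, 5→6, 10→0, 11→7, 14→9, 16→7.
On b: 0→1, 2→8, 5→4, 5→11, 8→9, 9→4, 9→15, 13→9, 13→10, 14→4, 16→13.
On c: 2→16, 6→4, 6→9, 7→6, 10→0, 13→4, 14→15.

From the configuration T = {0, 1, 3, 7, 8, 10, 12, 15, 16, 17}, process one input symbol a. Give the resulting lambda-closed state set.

0 on a → {8}.
10 on a → {0}.
16 on a → {7}.
No a-transition from 1, 3, 7, 8, 12, 15, 17.
Union after reading a: {0, 7, 8}.
Now take the lambda-closure:
From 0 via lambda: add 3.
From 8 via lambda: add 12.
From 12 via lambda: add 10, 15.
From 10 via lambda: add 17.
From 15 via lambda: add 1.
No new states can be added; the closed set is {0, 1, 3, 7, 8, 10, 12, 15, 17}.

{0, 1, 3, 7, 8, 10, 12, 15, 17}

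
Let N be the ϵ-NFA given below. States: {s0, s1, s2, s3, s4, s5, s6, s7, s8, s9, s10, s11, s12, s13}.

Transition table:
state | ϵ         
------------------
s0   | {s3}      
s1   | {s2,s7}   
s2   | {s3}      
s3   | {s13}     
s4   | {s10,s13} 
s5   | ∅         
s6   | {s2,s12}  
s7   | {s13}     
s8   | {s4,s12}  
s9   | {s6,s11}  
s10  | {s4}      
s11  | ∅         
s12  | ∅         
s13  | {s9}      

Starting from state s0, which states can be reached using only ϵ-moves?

Start with {s0}.
From s0 via ϵ: add s3.
From s3 via ϵ: add s13.
From s13 via ϵ: add s9.
From s9 via ϵ: add s6, s11.
From s6 via ϵ: add s2, s12.
No new states can be added; the closed set is {s0, s2, s3, s6, s9, s11, s12, s13}.

{s0, s2, s3, s6, s9, s11, s12, s13}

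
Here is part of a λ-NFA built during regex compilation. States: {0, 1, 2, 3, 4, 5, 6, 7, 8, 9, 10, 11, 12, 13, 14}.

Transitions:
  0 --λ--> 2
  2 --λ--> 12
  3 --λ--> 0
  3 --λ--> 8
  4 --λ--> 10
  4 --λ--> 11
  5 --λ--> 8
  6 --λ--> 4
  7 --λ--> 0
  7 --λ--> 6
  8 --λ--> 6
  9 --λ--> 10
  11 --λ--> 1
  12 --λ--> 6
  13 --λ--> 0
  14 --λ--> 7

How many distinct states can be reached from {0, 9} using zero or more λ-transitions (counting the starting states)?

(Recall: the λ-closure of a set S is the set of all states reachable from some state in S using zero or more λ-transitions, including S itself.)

Start with {0, 9}.
From 0 via λ: add 2.
From 9 via λ: add 10.
From 2 via λ: add 12.
From 12 via λ: add 6.
From 6 via λ: add 4.
From 4 via λ: add 11.
From 11 via λ: add 1.
λ-closure = {0, 1, 2, 4, 6, 9, 10, 11, 12}, which has 9 states.

9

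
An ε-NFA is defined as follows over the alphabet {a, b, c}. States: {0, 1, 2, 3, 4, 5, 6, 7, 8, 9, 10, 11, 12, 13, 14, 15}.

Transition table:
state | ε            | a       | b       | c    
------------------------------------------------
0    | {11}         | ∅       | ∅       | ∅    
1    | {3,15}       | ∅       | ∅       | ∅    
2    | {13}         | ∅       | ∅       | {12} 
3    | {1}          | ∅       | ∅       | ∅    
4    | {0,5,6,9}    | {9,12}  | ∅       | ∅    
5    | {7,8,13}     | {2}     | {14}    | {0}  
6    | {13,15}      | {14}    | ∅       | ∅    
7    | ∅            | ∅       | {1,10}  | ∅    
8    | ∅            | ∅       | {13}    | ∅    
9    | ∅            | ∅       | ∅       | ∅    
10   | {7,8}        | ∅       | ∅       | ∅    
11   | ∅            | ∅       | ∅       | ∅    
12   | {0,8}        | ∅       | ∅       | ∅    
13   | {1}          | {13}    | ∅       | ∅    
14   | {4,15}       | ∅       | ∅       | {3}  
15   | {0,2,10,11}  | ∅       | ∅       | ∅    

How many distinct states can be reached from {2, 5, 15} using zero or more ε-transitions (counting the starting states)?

Start with {2, 5, 15}.
From 2 via ε: add 13.
From 5 via ε: add 7, 8.
From 15 via ε: add 0, 10, 11.
From 13 via ε: add 1.
From 1 via ε: add 3.
ε-closure = {0, 1, 2, 3, 5, 7, 8, 10, 11, 13, 15}, which has 11 states.

11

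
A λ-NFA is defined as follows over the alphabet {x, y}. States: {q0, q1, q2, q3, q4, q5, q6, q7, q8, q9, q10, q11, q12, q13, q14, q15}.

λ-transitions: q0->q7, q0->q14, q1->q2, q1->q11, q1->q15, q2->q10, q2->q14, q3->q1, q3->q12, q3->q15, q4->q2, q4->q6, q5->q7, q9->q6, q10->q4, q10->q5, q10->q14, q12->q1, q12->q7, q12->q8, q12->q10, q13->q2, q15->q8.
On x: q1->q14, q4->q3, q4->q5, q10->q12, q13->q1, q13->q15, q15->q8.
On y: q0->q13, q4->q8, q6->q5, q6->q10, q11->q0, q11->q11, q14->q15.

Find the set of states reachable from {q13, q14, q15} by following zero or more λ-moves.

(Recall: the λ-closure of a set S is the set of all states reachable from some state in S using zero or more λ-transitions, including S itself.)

{q2, q4, q5, q6, q7, q8, q10, q13, q14, q15}

Start with {q13, q14, q15}.
From q13 via λ: add q2.
From q15 via λ: add q8.
From q2 via λ: add q10.
From q10 via λ: add q4, q5.
From q4 via λ: add q6.
From q5 via λ: add q7.
No new states can be added; the closed set is {q2, q4, q5, q6, q7, q8, q10, q13, q14, q15}.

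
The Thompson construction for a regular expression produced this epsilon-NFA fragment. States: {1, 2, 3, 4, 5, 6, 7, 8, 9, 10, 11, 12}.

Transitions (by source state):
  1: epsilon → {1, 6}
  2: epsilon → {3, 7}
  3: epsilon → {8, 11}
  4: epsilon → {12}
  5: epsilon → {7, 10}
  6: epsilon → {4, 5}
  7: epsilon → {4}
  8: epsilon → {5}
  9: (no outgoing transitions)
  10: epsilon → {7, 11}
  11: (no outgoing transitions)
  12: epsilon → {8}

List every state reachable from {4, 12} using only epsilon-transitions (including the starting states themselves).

Start with {4, 12}.
From 12 via epsilon: add 8.
From 8 via epsilon: add 5.
From 5 via epsilon: add 7, 10.
From 10 via epsilon: add 11.
No new states can be added; the closed set is {4, 5, 7, 8, 10, 11, 12}.

{4, 5, 7, 8, 10, 11, 12}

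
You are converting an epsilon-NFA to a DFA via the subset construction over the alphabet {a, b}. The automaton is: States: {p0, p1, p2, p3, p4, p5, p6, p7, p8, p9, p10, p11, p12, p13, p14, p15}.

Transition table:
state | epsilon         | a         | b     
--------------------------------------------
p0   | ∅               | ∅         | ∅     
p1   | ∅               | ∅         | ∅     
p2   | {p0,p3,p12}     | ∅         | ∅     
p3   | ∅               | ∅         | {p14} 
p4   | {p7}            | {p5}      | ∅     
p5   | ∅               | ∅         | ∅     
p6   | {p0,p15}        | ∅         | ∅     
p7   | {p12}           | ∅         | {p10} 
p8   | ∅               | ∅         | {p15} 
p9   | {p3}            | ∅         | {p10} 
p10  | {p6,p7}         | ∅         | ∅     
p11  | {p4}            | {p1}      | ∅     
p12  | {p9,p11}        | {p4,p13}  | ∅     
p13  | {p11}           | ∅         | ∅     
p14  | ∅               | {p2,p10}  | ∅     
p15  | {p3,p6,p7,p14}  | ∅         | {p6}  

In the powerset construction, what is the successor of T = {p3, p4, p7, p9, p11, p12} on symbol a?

{p1, p3, p4, p5, p7, p9, p11, p12, p13}

p4 on a → {p5}.
p11 on a → {p1}.
p12 on a → {p4, p13}.
No a-transition from p3, p7, p9.
Union after reading a: {p1, p4, p5, p13}.
Now take the epsilon-closure:
From p4 via epsilon: add p7.
From p13 via epsilon: add p11.
From p7 via epsilon: add p12.
From p12 via epsilon: add p9.
From p9 via epsilon: add p3.
No new states can be added; the closed set is {p1, p3, p4, p5, p7, p9, p11, p12, p13}.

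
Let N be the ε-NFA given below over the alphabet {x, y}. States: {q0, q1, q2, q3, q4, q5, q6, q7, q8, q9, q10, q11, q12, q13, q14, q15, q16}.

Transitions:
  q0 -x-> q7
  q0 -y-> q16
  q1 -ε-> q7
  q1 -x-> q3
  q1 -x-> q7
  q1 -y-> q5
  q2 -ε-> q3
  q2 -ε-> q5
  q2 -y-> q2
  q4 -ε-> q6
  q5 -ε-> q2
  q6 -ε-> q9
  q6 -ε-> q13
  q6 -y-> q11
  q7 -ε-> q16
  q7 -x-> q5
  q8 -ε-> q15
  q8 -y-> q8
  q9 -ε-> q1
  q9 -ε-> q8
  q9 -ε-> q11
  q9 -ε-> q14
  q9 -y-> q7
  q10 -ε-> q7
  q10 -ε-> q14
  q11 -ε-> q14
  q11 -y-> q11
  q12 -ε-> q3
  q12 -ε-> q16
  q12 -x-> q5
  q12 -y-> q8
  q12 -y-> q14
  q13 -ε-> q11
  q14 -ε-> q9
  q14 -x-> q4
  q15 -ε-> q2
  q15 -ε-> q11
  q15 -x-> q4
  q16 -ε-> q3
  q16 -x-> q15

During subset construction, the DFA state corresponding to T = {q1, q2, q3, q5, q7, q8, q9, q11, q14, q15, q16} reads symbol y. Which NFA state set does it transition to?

{q1, q2, q3, q5, q7, q8, q9, q11, q14, q15, q16}

q1 on y → {q5}.
q2 on y → {q2}.
q8 on y → {q8}.
q9 on y → {q7}.
q11 on y → {q11}.
No y-transition from q3, q5, q7, q14, q15, q16.
Union after reading y: {q2, q5, q7, q8, q11}.
Now take the ε-closure:
From q2 via ε: add q3.
From q7 via ε: add q16.
From q8 via ε: add q15.
From q11 via ε: add q14.
From q14 via ε: add q9.
From q9 via ε: add q1.
No new states can be added; the closed set is {q1, q2, q3, q5, q7, q8, q9, q11, q14, q15, q16}.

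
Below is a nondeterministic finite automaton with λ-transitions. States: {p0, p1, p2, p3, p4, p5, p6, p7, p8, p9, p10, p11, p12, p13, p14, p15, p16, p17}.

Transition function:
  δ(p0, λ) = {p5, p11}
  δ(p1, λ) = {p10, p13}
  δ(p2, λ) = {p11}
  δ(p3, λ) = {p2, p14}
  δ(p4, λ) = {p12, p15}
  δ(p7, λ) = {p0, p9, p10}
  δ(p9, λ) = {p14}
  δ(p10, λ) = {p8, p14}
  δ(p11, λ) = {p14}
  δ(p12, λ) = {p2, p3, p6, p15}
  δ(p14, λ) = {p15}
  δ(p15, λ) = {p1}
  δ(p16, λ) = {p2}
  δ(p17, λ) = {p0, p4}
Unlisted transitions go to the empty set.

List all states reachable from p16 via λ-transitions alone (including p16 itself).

Start with {p16}.
From p16 via λ: add p2.
From p2 via λ: add p11.
From p11 via λ: add p14.
From p14 via λ: add p15.
From p15 via λ: add p1.
From p1 via λ: add p10, p13.
From p10 via λ: add p8.
No new states can be added; the closed set is {p1, p2, p8, p10, p11, p13, p14, p15, p16}.

{p1, p2, p8, p10, p11, p13, p14, p15, p16}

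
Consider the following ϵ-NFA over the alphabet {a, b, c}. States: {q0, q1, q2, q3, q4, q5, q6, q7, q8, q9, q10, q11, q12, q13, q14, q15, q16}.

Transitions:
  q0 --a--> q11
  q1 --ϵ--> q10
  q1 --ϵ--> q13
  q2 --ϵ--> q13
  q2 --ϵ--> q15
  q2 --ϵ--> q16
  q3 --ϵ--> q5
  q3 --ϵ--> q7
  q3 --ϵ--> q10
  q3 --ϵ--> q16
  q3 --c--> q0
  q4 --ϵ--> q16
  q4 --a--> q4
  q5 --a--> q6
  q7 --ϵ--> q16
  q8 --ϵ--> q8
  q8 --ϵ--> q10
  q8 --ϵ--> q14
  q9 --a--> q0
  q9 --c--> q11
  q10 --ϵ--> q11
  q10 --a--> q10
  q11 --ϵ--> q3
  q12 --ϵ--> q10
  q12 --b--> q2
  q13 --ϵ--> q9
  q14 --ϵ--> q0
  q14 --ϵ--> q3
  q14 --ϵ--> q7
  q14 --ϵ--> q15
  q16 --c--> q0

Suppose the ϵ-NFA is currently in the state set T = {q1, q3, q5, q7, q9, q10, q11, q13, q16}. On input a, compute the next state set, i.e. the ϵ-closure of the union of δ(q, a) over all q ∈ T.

q5 on a → {q6}.
q9 on a → {q0}.
q10 on a → {q10}.
No a-transition from q1, q3, q7, q11, q13, q16.
Union after reading a: {q0, q6, q10}.
Now take the ϵ-closure:
From q10 via ϵ: add q11.
From q11 via ϵ: add q3.
From q3 via ϵ: add q5, q7, q16.
No new states can be added; the closed set is {q0, q3, q5, q6, q7, q10, q11, q16}.

{q0, q3, q5, q6, q7, q10, q11, q16}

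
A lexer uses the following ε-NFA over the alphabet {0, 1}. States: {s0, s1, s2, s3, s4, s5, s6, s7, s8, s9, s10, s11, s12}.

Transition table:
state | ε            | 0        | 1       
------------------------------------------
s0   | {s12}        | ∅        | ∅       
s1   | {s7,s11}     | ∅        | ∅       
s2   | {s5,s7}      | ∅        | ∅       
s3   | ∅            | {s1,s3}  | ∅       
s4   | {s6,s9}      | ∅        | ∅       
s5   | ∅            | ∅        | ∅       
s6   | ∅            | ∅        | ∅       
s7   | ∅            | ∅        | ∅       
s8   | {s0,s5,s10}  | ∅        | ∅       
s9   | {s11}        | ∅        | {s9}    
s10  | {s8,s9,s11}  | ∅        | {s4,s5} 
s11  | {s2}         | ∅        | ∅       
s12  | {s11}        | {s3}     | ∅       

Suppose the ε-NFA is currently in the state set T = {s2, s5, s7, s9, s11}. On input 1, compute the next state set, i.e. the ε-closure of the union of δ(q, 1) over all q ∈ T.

s9 on 1 → {s9}.
No 1-transition from s2, s5, s7, s11.
Union after reading 1: {s9}.
Now take the ε-closure:
From s9 via ε: add s11.
From s11 via ε: add s2.
From s2 via ε: add s5, s7.
No new states can be added; the closed set is {s2, s5, s7, s9, s11}.

{s2, s5, s7, s9, s11}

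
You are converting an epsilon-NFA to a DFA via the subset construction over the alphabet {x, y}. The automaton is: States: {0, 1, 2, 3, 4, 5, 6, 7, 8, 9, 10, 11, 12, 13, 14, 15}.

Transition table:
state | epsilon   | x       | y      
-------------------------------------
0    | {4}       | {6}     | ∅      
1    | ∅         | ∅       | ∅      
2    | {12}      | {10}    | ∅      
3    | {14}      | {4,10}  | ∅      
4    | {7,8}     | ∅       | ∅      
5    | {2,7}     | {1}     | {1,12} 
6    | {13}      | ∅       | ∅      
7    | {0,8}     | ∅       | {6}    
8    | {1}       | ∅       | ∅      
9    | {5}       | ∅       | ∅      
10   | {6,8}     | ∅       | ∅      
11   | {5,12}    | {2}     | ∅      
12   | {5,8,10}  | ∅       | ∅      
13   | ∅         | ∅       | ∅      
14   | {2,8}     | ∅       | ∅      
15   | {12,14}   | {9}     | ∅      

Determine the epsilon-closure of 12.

{0, 1, 2, 4, 5, 6, 7, 8, 10, 12, 13}

Start with {12}.
From 12 via epsilon: add 5, 8, 10.
From 5 via epsilon: add 2, 7.
From 8 via epsilon: add 1.
From 10 via epsilon: add 6.
From 6 via epsilon: add 13.
From 7 via epsilon: add 0.
From 0 via epsilon: add 4.
No new states can be added; the closed set is {0, 1, 2, 4, 5, 6, 7, 8, 10, 12, 13}.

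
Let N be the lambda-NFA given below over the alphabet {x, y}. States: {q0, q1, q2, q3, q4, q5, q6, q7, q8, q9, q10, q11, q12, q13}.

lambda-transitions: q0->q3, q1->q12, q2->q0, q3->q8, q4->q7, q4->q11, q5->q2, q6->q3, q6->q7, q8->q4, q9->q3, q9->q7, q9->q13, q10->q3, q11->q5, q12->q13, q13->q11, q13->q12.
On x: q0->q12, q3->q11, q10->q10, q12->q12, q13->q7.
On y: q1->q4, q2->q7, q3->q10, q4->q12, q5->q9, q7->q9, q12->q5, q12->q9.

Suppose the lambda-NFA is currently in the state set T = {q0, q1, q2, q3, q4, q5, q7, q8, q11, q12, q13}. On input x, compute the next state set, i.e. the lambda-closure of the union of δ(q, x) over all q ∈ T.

{q0, q2, q3, q4, q5, q7, q8, q11, q12, q13}

q0 on x → {q12}.
q3 on x → {q11}.
q12 on x → {q12}.
q13 on x → {q7}.
No x-transition from q1, q2, q4, q5, q7, q8, q11.
Union after reading x: {q7, q11, q12}.
Now take the lambda-closure:
From q11 via lambda: add q5.
From q12 via lambda: add q13.
From q5 via lambda: add q2.
From q2 via lambda: add q0.
From q0 via lambda: add q3.
From q3 via lambda: add q8.
From q8 via lambda: add q4.
No new states can be added; the closed set is {q0, q2, q3, q4, q5, q7, q8, q11, q12, q13}.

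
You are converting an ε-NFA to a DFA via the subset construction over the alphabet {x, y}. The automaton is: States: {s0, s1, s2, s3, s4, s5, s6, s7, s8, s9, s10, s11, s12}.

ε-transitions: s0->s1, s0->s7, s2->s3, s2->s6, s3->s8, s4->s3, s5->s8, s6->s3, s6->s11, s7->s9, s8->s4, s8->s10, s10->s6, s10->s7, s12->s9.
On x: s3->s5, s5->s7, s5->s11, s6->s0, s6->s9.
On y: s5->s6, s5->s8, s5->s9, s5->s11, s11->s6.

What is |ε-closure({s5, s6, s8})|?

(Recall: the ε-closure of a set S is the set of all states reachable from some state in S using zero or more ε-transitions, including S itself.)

Start with {s5, s6, s8}.
From s6 via ε: add s3, s11.
From s8 via ε: add s4, s10.
From s10 via ε: add s7.
From s7 via ε: add s9.
ε-closure = {s3, s4, s5, s6, s7, s8, s9, s10, s11}, which has 9 states.

9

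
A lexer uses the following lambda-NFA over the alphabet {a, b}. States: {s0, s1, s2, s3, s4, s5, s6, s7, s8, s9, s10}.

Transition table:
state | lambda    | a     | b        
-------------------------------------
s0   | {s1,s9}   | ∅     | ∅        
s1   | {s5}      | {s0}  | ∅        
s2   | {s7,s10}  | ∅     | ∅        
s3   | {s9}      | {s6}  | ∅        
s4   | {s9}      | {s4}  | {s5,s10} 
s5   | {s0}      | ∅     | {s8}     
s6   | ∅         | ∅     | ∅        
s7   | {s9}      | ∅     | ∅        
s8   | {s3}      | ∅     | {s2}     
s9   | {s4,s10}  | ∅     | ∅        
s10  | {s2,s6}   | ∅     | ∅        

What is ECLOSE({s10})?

Start with {s10}.
From s10 via lambda: add s2, s6.
From s2 via lambda: add s7.
From s7 via lambda: add s9.
From s9 via lambda: add s4.
No new states can be added; the closed set is {s2, s4, s6, s7, s9, s10}.

{s2, s4, s6, s7, s9, s10}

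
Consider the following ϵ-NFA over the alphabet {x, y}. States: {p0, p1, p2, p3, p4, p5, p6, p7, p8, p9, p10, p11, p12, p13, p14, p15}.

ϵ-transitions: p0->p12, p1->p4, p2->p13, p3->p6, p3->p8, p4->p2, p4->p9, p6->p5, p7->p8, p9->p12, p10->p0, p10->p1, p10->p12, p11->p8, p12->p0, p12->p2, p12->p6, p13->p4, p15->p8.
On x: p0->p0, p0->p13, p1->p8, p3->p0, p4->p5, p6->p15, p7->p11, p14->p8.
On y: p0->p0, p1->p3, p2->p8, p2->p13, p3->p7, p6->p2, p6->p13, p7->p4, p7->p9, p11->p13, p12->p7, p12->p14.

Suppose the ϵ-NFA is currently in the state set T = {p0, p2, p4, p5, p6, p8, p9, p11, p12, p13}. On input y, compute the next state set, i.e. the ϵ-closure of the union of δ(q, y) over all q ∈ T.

{p0, p2, p4, p5, p6, p7, p8, p9, p12, p13, p14}

p0 on y → {p0}.
p2 on y → {p8, p13}.
p6 on y → {p2, p13}.
p11 on y → {p13}.
p12 on y → {p7, p14}.
No y-transition from p4, p5, p8, p9, p13.
Union after reading y: {p0, p2, p7, p8, p13, p14}.
Now take the ϵ-closure:
From p0 via ϵ: add p12.
From p13 via ϵ: add p4.
From p4 via ϵ: add p9.
From p12 via ϵ: add p6.
From p6 via ϵ: add p5.
No new states can be added; the closed set is {p0, p2, p4, p5, p6, p7, p8, p9, p12, p13, p14}.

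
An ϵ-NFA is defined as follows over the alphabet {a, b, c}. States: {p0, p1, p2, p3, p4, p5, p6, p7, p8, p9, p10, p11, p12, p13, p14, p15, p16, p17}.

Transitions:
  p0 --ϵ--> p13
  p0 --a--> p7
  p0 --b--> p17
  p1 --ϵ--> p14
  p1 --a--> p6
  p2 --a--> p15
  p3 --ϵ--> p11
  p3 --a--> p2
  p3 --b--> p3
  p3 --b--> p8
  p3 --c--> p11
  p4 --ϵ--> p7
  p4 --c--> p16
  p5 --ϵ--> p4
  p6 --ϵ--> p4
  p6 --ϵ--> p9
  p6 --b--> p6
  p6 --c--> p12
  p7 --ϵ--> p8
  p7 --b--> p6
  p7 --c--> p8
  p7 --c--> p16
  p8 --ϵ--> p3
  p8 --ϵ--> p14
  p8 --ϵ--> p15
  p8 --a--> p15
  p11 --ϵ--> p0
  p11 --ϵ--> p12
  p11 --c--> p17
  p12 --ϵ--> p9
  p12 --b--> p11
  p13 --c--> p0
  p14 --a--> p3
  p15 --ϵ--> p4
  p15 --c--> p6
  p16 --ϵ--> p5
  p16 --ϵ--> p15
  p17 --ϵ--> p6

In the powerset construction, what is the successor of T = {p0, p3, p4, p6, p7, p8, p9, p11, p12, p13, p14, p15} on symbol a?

{p0, p2, p3, p4, p7, p8, p9, p11, p12, p13, p14, p15}

p0 on a → {p7}.
p3 on a → {p2}.
p8 on a → {p15}.
p14 on a → {p3}.
No a-transition from p4, p6, p7, p9, p11, p12, p13, p15.
Union after reading a: {p2, p3, p7, p15}.
Now take the ϵ-closure:
From p3 via ϵ: add p11.
From p7 via ϵ: add p8.
From p15 via ϵ: add p4.
From p8 via ϵ: add p14.
From p11 via ϵ: add p0, p12.
From p0 via ϵ: add p13.
From p12 via ϵ: add p9.
No new states can be added; the closed set is {p0, p2, p3, p4, p7, p8, p9, p11, p12, p13, p14, p15}.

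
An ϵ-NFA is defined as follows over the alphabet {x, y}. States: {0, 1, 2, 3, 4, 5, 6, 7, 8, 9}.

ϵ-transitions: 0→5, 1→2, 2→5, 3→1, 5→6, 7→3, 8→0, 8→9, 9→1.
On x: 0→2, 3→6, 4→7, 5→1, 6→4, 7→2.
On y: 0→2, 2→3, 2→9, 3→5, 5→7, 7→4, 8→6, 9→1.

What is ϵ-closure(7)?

Start with {7}.
From 7 via ϵ: add 3.
From 3 via ϵ: add 1.
From 1 via ϵ: add 2.
From 2 via ϵ: add 5.
From 5 via ϵ: add 6.
No new states can be added; the closed set is {1, 2, 3, 5, 6, 7}.

{1, 2, 3, 5, 6, 7}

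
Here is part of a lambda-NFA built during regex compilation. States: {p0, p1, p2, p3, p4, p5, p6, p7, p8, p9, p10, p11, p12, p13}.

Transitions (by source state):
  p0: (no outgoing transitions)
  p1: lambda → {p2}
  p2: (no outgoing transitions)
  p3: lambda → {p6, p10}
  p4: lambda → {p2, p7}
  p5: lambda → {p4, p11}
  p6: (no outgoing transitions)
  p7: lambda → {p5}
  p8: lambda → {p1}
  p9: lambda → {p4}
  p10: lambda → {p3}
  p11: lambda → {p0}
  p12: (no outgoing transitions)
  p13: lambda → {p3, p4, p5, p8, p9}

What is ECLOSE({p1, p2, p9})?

{p0, p1, p2, p4, p5, p7, p9, p11}

Start with {p1, p2, p9}.
From p9 via lambda: add p4.
From p4 via lambda: add p7.
From p7 via lambda: add p5.
From p5 via lambda: add p11.
From p11 via lambda: add p0.
No new states can be added; the closed set is {p0, p1, p2, p4, p5, p7, p9, p11}.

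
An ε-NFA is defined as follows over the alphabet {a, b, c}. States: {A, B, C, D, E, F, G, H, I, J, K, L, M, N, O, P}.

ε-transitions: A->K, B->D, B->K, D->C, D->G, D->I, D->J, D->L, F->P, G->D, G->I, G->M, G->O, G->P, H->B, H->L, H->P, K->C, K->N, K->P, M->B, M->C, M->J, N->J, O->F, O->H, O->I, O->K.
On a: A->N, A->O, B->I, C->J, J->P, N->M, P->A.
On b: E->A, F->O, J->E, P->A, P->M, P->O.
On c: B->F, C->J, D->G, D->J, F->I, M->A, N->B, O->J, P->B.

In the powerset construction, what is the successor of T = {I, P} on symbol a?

P on a → {A}.
No a-transition from I.
Union after reading a: {A}.
Now take the ε-closure:
From A via ε: add K.
From K via ε: add C, N, P.
From N via ε: add J.
No new states can be added; the closed set is {A, C, J, K, N, P}.

{A, C, J, K, N, P}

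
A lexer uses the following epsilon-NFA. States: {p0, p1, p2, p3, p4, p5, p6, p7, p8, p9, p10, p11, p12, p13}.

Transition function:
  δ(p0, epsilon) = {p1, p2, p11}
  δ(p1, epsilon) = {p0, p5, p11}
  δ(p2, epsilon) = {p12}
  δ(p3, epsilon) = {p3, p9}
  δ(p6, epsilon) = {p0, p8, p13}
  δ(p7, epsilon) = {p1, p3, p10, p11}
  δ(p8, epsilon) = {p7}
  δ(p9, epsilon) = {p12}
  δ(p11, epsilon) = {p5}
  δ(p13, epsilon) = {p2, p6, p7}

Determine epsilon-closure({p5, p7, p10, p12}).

Start with {p5, p7, p10, p12}.
From p7 via epsilon: add p1, p3, p11.
From p1 via epsilon: add p0.
From p3 via epsilon: add p9.
From p0 via epsilon: add p2.
No new states can be added; the closed set is {p0, p1, p2, p3, p5, p7, p9, p10, p11, p12}.

{p0, p1, p2, p3, p5, p7, p9, p10, p11, p12}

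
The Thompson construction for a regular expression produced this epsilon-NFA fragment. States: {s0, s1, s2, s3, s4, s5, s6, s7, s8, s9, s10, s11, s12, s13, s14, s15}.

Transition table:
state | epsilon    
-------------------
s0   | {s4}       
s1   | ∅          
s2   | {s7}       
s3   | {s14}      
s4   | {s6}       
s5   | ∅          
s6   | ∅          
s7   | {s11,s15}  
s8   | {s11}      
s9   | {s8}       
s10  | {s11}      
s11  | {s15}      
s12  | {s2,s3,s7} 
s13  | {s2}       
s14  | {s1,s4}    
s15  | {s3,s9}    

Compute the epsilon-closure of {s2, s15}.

Start with {s2, s15}.
From s2 via epsilon: add s7.
From s15 via epsilon: add s3, s9.
From s3 via epsilon: add s14.
From s7 via epsilon: add s11.
From s9 via epsilon: add s8.
From s14 via epsilon: add s1, s4.
From s4 via epsilon: add s6.
No new states can be added; the closed set is {s1, s2, s3, s4, s6, s7, s8, s9, s11, s14, s15}.

{s1, s2, s3, s4, s6, s7, s8, s9, s11, s14, s15}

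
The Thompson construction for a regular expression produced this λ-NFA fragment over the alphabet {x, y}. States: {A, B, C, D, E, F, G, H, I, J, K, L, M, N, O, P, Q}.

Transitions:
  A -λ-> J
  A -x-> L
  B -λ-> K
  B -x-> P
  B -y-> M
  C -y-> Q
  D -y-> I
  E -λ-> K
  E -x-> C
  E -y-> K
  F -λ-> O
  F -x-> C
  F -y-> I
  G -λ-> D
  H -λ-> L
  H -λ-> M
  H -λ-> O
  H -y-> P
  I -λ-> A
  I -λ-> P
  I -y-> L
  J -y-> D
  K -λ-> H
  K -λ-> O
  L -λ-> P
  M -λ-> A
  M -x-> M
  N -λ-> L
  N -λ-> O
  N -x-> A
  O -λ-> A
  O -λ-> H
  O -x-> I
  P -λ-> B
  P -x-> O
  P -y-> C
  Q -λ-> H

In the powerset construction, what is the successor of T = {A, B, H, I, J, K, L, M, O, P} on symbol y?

{A, B, C, D, H, J, K, L, M, O, P}

B on y → {M}.
H on y → {P}.
I on y → {L}.
J on y → {D}.
P on y → {C}.
No y-transition from A, K, L, M, O.
Union after reading y: {C, D, L, M, P}.
Now take the λ-closure:
From M via λ: add A.
From P via λ: add B.
From A via λ: add J.
From B via λ: add K.
From K via λ: add H, O.
No new states can be added; the closed set is {A, B, C, D, H, J, K, L, M, O, P}.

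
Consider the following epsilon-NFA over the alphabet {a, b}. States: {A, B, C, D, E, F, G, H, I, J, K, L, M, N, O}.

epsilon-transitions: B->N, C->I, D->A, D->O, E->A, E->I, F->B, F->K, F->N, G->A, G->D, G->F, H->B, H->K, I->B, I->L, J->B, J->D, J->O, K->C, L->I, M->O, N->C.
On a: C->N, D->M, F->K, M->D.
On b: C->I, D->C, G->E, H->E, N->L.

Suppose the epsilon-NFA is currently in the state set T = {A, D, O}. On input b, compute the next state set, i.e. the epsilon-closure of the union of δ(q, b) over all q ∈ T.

{B, C, I, L, N}

D on b → {C}.
No b-transition from A, O.
Union after reading b: {C}.
Now take the epsilon-closure:
From C via epsilon: add I.
From I via epsilon: add B, L.
From B via epsilon: add N.
No new states can be added; the closed set is {B, C, I, L, N}.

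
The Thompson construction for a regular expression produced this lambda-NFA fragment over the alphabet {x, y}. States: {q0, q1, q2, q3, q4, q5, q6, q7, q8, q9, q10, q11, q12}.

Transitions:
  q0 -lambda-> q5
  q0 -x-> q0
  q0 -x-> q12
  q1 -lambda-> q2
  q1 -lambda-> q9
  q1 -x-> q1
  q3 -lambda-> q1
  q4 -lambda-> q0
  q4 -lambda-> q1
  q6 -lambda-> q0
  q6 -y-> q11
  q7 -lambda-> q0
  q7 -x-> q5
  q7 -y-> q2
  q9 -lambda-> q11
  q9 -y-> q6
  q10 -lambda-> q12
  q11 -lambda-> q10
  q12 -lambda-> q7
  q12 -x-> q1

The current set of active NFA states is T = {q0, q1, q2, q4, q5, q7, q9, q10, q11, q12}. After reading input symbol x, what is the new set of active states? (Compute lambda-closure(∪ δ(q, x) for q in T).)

{q0, q1, q2, q5, q7, q9, q10, q11, q12}

q0 on x → {q0, q12}.
q1 on x → {q1}.
q7 on x → {q5}.
q12 on x → {q1}.
No x-transition from q2, q4, q5, q9, q10, q11.
Union after reading x: {q0, q1, q5, q12}.
Now take the lambda-closure:
From q1 via lambda: add q2, q9.
From q12 via lambda: add q7.
From q9 via lambda: add q11.
From q11 via lambda: add q10.
No new states can be added; the closed set is {q0, q1, q2, q5, q7, q9, q10, q11, q12}.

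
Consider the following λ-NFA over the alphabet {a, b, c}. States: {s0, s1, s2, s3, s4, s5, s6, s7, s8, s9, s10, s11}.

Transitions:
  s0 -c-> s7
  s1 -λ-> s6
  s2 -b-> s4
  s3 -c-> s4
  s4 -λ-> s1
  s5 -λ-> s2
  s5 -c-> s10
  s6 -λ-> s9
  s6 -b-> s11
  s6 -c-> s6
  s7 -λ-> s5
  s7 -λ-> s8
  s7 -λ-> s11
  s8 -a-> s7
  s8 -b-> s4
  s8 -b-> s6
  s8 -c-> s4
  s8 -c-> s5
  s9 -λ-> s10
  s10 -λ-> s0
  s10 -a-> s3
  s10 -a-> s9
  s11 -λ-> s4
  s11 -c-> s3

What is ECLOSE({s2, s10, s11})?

{s0, s1, s2, s4, s6, s9, s10, s11}

Start with {s2, s10, s11}.
From s10 via λ: add s0.
From s11 via λ: add s4.
From s4 via λ: add s1.
From s1 via λ: add s6.
From s6 via λ: add s9.
No new states can be added; the closed set is {s0, s1, s2, s4, s6, s9, s10, s11}.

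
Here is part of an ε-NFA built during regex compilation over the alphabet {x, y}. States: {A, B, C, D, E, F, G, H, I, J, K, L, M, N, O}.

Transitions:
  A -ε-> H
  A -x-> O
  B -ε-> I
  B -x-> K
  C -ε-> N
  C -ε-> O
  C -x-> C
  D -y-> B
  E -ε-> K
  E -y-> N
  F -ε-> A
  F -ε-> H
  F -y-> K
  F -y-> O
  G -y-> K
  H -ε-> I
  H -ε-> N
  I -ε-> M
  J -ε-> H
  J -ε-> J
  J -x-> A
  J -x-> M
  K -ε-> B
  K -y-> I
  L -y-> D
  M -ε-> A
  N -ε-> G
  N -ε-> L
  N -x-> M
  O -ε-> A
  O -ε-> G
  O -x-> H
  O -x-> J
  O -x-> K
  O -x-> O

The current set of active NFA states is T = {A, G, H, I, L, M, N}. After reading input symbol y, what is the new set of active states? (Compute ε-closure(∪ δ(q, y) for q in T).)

{A, B, D, G, H, I, K, L, M, N}

G on y → {K}.
L on y → {D}.
No y-transition from A, H, I, M, N.
Union after reading y: {D, K}.
Now take the ε-closure:
From K via ε: add B.
From B via ε: add I.
From I via ε: add M.
From M via ε: add A.
From A via ε: add H.
From H via ε: add N.
From N via ε: add G, L.
No new states can be added; the closed set is {A, B, D, G, H, I, K, L, M, N}.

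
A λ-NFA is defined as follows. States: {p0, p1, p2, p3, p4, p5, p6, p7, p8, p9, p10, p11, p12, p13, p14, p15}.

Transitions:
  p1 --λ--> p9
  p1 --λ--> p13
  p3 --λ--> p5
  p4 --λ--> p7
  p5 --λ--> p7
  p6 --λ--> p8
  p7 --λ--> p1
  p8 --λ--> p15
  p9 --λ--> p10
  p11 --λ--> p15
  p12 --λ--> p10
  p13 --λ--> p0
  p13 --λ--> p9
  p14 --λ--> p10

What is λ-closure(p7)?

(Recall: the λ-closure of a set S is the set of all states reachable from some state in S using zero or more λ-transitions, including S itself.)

{p0, p1, p7, p9, p10, p13}

Start with {p7}.
From p7 via λ: add p1.
From p1 via λ: add p9, p13.
From p9 via λ: add p10.
From p13 via λ: add p0.
No new states can be added; the closed set is {p0, p1, p7, p9, p10, p13}.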